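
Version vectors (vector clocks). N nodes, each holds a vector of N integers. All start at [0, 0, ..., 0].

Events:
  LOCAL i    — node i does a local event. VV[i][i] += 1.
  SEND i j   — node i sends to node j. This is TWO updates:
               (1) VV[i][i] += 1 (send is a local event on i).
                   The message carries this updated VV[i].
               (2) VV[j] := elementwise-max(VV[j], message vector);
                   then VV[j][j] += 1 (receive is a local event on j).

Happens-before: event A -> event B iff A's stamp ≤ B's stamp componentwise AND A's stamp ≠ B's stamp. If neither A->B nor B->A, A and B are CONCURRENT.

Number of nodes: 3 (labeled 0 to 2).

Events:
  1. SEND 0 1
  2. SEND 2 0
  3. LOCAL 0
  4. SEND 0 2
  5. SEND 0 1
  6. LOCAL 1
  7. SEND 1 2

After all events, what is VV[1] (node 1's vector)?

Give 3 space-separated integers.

Initial: VV[0]=[0, 0, 0]
Initial: VV[1]=[0, 0, 0]
Initial: VV[2]=[0, 0, 0]
Event 1: SEND 0->1: VV[0][0]++ -> VV[0]=[1, 0, 0], msg_vec=[1, 0, 0]; VV[1]=max(VV[1],msg_vec) then VV[1][1]++ -> VV[1]=[1, 1, 0]
Event 2: SEND 2->0: VV[2][2]++ -> VV[2]=[0, 0, 1], msg_vec=[0, 0, 1]; VV[0]=max(VV[0],msg_vec) then VV[0][0]++ -> VV[0]=[2, 0, 1]
Event 3: LOCAL 0: VV[0][0]++ -> VV[0]=[3, 0, 1]
Event 4: SEND 0->2: VV[0][0]++ -> VV[0]=[4, 0, 1], msg_vec=[4, 0, 1]; VV[2]=max(VV[2],msg_vec) then VV[2][2]++ -> VV[2]=[4, 0, 2]
Event 5: SEND 0->1: VV[0][0]++ -> VV[0]=[5, 0, 1], msg_vec=[5, 0, 1]; VV[1]=max(VV[1],msg_vec) then VV[1][1]++ -> VV[1]=[5, 2, 1]
Event 6: LOCAL 1: VV[1][1]++ -> VV[1]=[5, 3, 1]
Event 7: SEND 1->2: VV[1][1]++ -> VV[1]=[5, 4, 1], msg_vec=[5, 4, 1]; VV[2]=max(VV[2],msg_vec) then VV[2][2]++ -> VV[2]=[5, 4, 3]
Final vectors: VV[0]=[5, 0, 1]; VV[1]=[5, 4, 1]; VV[2]=[5, 4, 3]

Answer: 5 4 1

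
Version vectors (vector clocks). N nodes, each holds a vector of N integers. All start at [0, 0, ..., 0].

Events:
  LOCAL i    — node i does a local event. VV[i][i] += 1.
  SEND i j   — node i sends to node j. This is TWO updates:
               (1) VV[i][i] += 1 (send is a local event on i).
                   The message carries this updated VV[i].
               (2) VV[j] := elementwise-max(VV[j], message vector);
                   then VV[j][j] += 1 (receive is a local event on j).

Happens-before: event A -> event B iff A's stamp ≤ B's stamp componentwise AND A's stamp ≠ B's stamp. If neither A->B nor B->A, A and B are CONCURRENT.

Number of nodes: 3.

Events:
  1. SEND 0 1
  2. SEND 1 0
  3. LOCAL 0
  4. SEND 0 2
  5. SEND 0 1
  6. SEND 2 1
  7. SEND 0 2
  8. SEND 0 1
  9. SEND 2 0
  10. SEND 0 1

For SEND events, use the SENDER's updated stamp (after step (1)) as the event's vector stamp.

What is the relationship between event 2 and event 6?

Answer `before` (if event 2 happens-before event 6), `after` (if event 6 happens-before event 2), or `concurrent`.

Initial: VV[0]=[0, 0, 0]
Initial: VV[1]=[0, 0, 0]
Initial: VV[2]=[0, 0, 0]
Event 1: SEND 0->1: VV[0][0]++ -> VV[0]=[1, 0, 0], msg_vec=[1, 0, 0]; VV[1]=max(VV[1],msg_vec) then VV[1][1]++ -> VV[1]=[1, 1, 0]
Event 2: SEND 1->0: VV[1][1]++ -> VV[1]=[1, 2, 0], msg_vec=[1, 2, 0]; VV[0]=max(VV[0],msg_vec) then VV[0][0]++ -> VV[0]=[2, 2, 0]
Event 3: LOCAL 0: VV[0][0]++ -> VV[0]=[3, 2, 0]
Event 4: SEND 0->2: VV[0][0]++ -> VV[0]=[4, 2, 0], msg_vec=[4, 2, 0]; VV[2]=max(VV[2],msg_vec) then VV[2][2]++ -> VV[2]=[4, 2, 1]
Event 5: SEND 0->1: VV[0][0]++ -> VV[0]=[5, 2, 0], msg_vec=[5, 2, 0]; VV[1]=max(VV[1],msg_vec) then VV[1][1]++ -> VV[1]=[5, 3, 0]
Event 6: SEND 2->1: VV[2][2]++ -> VV[2]=[4, 2, 2], msg_vec=[4, 2, 2]; VV[1]=max(VV[1],msg_vec) then VV[1][1]++ -> VV[1]=[5, 4, 2]
Event 7: SEND 0->2: VV[0][0]++ -> VV[0]=[6, 2, 0], msg_vec=[6, 2, 0]; VV[2]=max(VV[2],msg_vec) then VV[2][2]++ -> VV[2]=[6, 2, 3]
Event 8: SEND 0->1: VV[0][0]++ -> VV[0]=[7, 2, 0], msg_vec=[7, 2, 0]; VV[1]=max(VV[1],msg_vec) then VV[1][1]++ -> VV[1]=[7, 5, 2]
Event 9: SEND 2->0: VV[2][2]++ -> VV[2]=[6, 2, 4], msg_vec=[6, 2, 4]; VV[0]=max(VV[0],msg_vec) then VV[0][0]++ -> VV[0]=[8, 2, 4]
Event 10: SEND 0->1: VV[0][0]++ -> VV[0]=[9, 2, 4], msg_vec=[9, 2, 4]; VV[1]=max(VV[1],msg_vec) then VV[1][1]++ -> VV[1]=[9, 6, 4]
Event 2 stamp: [1, 2, 0]
Event 6 stamp: [4, 2, 2]
[1, 2, 0] <= [4, 2, 2]? True
[4, 2, 2] <= [1, 2, 0]? False
Relation: before

Answer: before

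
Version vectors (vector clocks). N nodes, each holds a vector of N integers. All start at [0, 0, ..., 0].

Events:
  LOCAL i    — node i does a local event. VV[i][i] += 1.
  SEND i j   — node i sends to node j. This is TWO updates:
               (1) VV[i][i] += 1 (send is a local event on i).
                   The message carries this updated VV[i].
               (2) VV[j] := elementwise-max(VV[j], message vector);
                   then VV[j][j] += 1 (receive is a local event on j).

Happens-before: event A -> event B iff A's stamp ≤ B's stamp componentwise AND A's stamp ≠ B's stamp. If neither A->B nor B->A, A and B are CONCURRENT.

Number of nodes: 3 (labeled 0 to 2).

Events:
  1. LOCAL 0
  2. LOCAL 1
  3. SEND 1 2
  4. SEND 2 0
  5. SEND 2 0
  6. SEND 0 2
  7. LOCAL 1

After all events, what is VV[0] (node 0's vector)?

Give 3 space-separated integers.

Answer: 4 2 3

Derivation:
Initial: VV[0]=[0, 0, 0]
Initial: VV[1]=[0, 0, 0]
Initial: VV[2]=[0, 0, 0]
Event 1: LOCAL 0: VV[0][0]++ -> VV[0]=[1, 0, 0]
Event 2: LOCAL 1: VV[1][1]++ -> VV[1]=[0, 1, 0]
Event 3: SEND 1->2: VV[1][1]++ -> VV[1]=[0, 2, 0], msg_vec=[0, 2, 0]; VV[2]=max(VV[2],msg_vec) then VV[2][2]++ -> VV[2]=[0, 2, 1]
Event 4: SEND 2->0: VV[2][2]++ -> VV[2]=[0, 2, 2], msg_vec=[0, 2, 2]; VV[0]=max(VV[0],msg_vec) then VV[0][0]++ -> VV[0]=[2, 2, 2]
Event 5: SEND 2->0: VV[2][2]++ -> VV[2]=[0, 2, 3], msg_vec=[0, 2, 3]; VV[0]=max(VV[0],msg_vec) then VV[0][0]++ -> VV[0]=[3, 2, 3]
Event 6: SEND 0->2: VV[0][0]++ -> VV[0]=[4, 2, 3], msg_vec=[4, 2, 3]; VV[2]=max(VV[2],msg_vec) then VV[2][2]++ -> VV[2]=[4, 2, 4]
Event 7: LOCAL 1: VV[1][1]++ -> VV[1]=[0, 3, 0]
Final vectors: VV[0]=[4, 2, 3]; VV[1]=[0, 3, 0]; VV[2]=[4, 2, 4]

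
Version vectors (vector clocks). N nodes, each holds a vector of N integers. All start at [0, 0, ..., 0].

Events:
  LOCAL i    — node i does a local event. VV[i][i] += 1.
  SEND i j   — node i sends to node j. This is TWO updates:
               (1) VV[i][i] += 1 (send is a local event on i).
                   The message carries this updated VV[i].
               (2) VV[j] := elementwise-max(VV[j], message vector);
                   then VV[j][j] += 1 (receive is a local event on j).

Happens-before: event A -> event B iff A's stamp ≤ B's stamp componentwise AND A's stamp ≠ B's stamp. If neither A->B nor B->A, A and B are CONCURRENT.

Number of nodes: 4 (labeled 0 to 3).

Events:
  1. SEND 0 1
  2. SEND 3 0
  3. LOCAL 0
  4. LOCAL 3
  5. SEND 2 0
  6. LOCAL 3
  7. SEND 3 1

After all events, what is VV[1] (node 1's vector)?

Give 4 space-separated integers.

Initial: VV[0]=[0, 0, 0, 0]
Initial: VV[1]=[0, 0, 0, 0]
Initial: VV[2]=[0, 0, 0, 0]
Initial: VV[3]=[0, 0, 0, 0]
Event 1: SEND 0->1: VV[0][0]++ -> VV[0]=[1, 0, 0, 0], msg_vec=[1, 0, 0, 0]; VV[1]=max(VV[1],msg_vec) then VV[1][1]++ -> VV[1]=[1, 1, 0, 0]
Event 2: SEND 3->0: VV[3][3]++ -> VV[3]=[0, 0, 0, 1], msg_vec=[0, 0, 0, 1]; VV[0]=max(VV[0],msg_vec) then VV[0][0]++ -> VV[0]=[2, 0, 0, 1]
Event 3: LOCAL 0: VV[0][0]++ -> VV[0]=[3, 0, 0, 1]
Event 4: LOCAL 3: VV[3][3]++ -> VV[3]=[0, 0, 0, 2]
Event 5: SEND 2->0: VV[2][2]++ -> VV[2]=[0, 0, 1, 0], msg_vec=[0, 0, 1, 0]; VV[0]=max(VV[0],msg_vec) then VV[0][0]++ -> VV[0]=[4, 0, 1, 1]
Event 6: LOCAL 3: VV[3][3]++ -> VV[3]=[0, 0, 0, 3]
Event 7: SEND 3->1: VV[3][3]++ -> VV[3]=[0, 0, 0, 4], msg_vec=[0, 0, 0, 4]; VV[1]=max(VV[1],msg_vec) then VV[1][1]++ -> VV[1]=[1, 2, 0, 4]
Final vectors: VV[0]=[4, 0, 1, 1]; VV[1]=[1, 2, 0, 4]; VV[2]=[0, 0, 1, 0]; VV[3]=[0, 0, 0, 4]

Answer: 1 2 0 4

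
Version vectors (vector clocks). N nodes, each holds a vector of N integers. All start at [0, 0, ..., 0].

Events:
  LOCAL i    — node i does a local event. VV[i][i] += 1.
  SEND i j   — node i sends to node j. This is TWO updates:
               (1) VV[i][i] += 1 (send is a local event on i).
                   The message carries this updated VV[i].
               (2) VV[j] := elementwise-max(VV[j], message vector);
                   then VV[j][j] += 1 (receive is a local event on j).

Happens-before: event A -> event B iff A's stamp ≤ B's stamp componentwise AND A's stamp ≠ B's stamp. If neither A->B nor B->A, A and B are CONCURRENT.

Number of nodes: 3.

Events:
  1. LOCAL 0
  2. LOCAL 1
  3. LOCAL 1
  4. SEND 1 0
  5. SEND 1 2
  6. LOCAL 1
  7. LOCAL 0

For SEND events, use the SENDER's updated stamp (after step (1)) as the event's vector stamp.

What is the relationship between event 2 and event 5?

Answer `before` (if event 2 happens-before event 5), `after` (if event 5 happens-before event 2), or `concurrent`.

Answer: before

Derivation:
Initial: VV[0]=[0, 0, 0]
Initial: VV[1]=[0, 0, 0]
Initial: VV[2]=[0, 0, 0]
Event 1: LOCAL 0: VV[0][0]++ -> VV[0]=[1, 0, 0]
Event 2: LOCAL 1: VV[1][1]++ -> VV[1]=[0, 1, 0]
Event 3: LOCAL 1: VV[1][1]++ -> VV[1]=[0, 2, 0]
Event 4: SEND 1->0: VV[1][1]++ -> VV[1]=[0, 3, 0], msg_vec=[0, 3, 0]; VV[0]=max(VV[0],msg_vec) then VV[0][0]++ -> VV[0]=[2, 3, 0]
Event 5: SEND 1->2: VV[1][1]++ -> VV[1]=[0, 4, 0], msg_vec=[0, 4, 0]; VV[2]=max(VV[2],msg_vec) then VV[2][2]++ -> VV[2]=[0, 4, 1]
Event 6: LOCAL 1: VV[1][1]++ -> VV[1]=[0, 5, 0]
Event 7: LOCAL 0: VV[0][0]++ -> VV[0]=[3, 3, 0]
Event 2 stamp: [0, 1, 0]
Event 5 stamp: [0, 4, 0]
[0, 1, 0] <= [0, 4, 0]? True
[0, 4, 0] <= [0, 1, 0]? False
Relation: before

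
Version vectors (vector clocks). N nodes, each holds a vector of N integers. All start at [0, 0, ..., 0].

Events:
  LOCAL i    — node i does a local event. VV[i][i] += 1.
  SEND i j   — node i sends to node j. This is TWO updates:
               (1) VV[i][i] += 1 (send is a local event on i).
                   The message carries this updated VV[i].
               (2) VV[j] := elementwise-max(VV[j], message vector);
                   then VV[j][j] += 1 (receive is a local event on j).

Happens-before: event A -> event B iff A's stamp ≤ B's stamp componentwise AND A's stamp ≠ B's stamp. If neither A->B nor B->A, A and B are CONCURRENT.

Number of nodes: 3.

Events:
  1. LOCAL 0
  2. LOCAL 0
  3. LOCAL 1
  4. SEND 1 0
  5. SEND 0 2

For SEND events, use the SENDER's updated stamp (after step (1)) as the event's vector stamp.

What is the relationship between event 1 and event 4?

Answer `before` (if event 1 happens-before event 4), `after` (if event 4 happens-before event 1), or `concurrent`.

Initial: VV[0]=[0, 0, 0]
Initial: VV[1]=[0, 0, 0]
Initial: VV[2]=[0, 0, 0]
Event 1: LOCAL 0: VV[0][0]++ -> VV[0]=[1, 0, 0]
Event 2: LOCAL 0: VV[0][0]++ -> VV[0]=[2, 0, 0]
Event 3: LOCAL 1: VV[1][1]++ -> VV[1]=[0, 1, 0]
Event 4: SEND 1->0: VV[1][1]++ -> VV[1]=[0, 2, 0], msg_vec=[0, 2, 0]; VV[0]=max(VV[0],msg_vec) then VV[0][0]++ -> VV[0]=[3, 2, 0]
Event 5: SEND 0->2: VV[0][0]++ -> VV[0]=[4, 2, 0], msg_vec=[4, 2, 0]; VV[2]=max(VV[2],msg_vec) then VV[2][2]++ -> VV[2]=[4, 2, 1]
Event 1 stamp: [1, 0, 0]
Event 4 stamp: [0, 2, 0]
[1, 0, 0] <= [0, 2, 0]? False
[0, 2, 0] <= [1, 0, 0]? False
Relation: concurrent

Answer: concurrent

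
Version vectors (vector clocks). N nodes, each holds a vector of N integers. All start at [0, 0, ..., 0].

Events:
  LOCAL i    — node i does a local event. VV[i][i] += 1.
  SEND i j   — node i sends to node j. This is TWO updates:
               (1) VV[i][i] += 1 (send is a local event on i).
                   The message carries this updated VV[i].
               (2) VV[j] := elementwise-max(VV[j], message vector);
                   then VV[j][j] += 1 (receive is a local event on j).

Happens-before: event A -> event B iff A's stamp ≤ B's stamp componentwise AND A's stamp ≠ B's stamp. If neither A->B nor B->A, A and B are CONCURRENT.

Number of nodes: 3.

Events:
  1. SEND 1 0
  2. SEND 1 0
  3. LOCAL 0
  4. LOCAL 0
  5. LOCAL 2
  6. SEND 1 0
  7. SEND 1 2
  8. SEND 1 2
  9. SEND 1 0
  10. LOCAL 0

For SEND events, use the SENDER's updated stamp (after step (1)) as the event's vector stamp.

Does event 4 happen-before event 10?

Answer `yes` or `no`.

Initial: VV[0]=[0, 0, 0]
Initial: VV[1]=[0, 0, 0]
Initial: VV[2]=[0, 0, 0]
Event 1: SEND 1->0: VV[1][1]++ -> VV[1]=[0, 1, 0], msg_vec=[0, 1, 0]; VV[0]=max(VV[0],msg_vec) then VV[0][0]++ -> VV[0]=[1, 1, 0]
Event 2: SEND 1->0: VV[1][1]++ -> VV[1]=[0, 2, 0], msg_vec=[0, 2, 0]; VV[0]=max(VV[0],msg_vec) then VV[0][0]++ -> VV[0]=[2, 2, 0]
Event 3: LOCAL 0: VV[0][0]++ -> VV[0]=[3, 2, 0]
Event 4: LOCAL 0: VV[0][0]++ -> VV[0]=[4, 2, 0]
Event 5: LOCAL 2: VV[2][2]++ -> VV[2]=[0, 0, 1]
Event 6: SEND 1->0: VV[1][1]++ -> VV[1]=[0, 3, 0], msg_vec=[0, 3, 0]; VV[0]=max(VV[0],msg_vec) then VV[0][0]++ -> VV[0]=[5, 3, 0]
Event 7: SEND 1->2: VV[1][1]++ -> VV[1]=[0, 4, 0], msg_vec=[0, 4, 0]; VV[2]=max(VV[2],msg_vec) then VV[2][2]++ -> VV[2]=[0, 4, 2]
Event 8: SEND 1->2: VV[1][1]++ -> VV[1]=[0, 5, 0], msg_vec=[0, 5, 0]; VV[2]=max(VV[2],msg_vec) then VV[2][2]++ -> VV[2]=[0, 5, 3]
Event 9: SEND 1->0: VV[1][1]++ -> VV[1]=[0, 6, 0], msg_vec=[0, 6, 0]; VV[0]=max(VV[0],msg_vec) then VV[0][0]++ -> VV[0]=[6, 6, 0]
Event 10: LOCAL 0: VV[0][0]++ -> VV[0]=[7, 6, 0]
Event 4 stamp: [4, 2, 0]
Event 10 stamp: [7, 6, 0]
[4, 2, 0] <= [7, 6, 0]? True. Equal? False. Happens-before: True

Answer: yes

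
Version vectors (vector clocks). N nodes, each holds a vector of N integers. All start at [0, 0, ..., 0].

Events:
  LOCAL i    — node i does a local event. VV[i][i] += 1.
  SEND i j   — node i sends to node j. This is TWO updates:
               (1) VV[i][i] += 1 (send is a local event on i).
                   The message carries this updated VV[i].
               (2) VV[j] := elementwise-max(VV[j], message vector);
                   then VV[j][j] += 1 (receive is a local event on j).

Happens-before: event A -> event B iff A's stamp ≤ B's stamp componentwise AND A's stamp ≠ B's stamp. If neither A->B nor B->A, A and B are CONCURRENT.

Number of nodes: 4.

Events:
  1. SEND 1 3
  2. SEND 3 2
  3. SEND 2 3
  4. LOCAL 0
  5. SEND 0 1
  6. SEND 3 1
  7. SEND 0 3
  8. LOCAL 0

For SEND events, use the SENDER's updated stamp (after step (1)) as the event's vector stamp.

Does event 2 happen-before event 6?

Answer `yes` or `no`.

Initial: VV[0]=[0, 0, 0, 0]
Initial: VV[1]=[0, 0, 0, 0]
Initial: VV[2]=[0, 0, 0, 0]
Initial: VV[3]=[0, 0, 0, 0]
Event 1: SEND 1->3: VV[1][1]++ -> VV[1]=[0, 1, 0, 0], msg_vec=[0, 1, 0, 0]; VV[3]=max(VV[3],msg_vec) then VV[3][3]++ -> VV[3]=[0, 1, 0, 1]
Event 2: SEND 3->2: VV[3][3]++ -> VV[3]=[0, 1, 0, 2], msg_vec=[0, 1, 0, 2]; VV[2]=max(VV[2],msg_vec) then VV[2][2]++ -> VV[2]=[0, 1, 1, 2]
Event 3: SEND 2->3: VV[2][2]++ -> VV[2]=[0, 1, 2, 2], msg_vec=[0, 1, 2, 2]; VV[3]=max(VV[3],msg_vec) then VV[3][3]++ -> VV[3]=[0, 1, 2, 3]
Event 4: LOCAL 0: VV[0][0]++ -> VV[0]=[1, 0, 0, 0]
Event 5: SEND 0->1: VV[0][0]++ -> VV[0]=[2, 0, 0, 0], msg_vec=[2, 0, 0, 0]; VV[1]=max(VV[1],msg_vec) then VV[1][1]++ -> VV[1]=[2, 2, 0, 0]
Event 6: SEND 3->1: VV[3][3]++ -> VV[3]=[0, 1, 2, 4], msg_vec=[0, 1, 2, 4]; VV[1]=max(VV[1],msg_vec) then VV[1][1]++ -> VV[1]=[2, 3, 2, 4]
Event 7: SEND 0->3: VV[0][0]++ -> VV[0]=[3, 0, 0, 0], msg_vec=[3, 0, 0, 0]; VV[3]=max(VV[3],msg_vec) then VV[3][3]++ -> VV[3]=[3, 1, 2, 5]
Event 8: LOCAL 0: VV[0][0]++ -> VV[0]=[4, 0, 0, 0]
Event 2 stamp: [0, 1, 0, 2]
Event 6 stamp: [0, 1, 2, 4]
[0, 1, 0, 2] <= [0, 1, 2, 4]? True. Equal? False. Happens-before: True

Answer: yes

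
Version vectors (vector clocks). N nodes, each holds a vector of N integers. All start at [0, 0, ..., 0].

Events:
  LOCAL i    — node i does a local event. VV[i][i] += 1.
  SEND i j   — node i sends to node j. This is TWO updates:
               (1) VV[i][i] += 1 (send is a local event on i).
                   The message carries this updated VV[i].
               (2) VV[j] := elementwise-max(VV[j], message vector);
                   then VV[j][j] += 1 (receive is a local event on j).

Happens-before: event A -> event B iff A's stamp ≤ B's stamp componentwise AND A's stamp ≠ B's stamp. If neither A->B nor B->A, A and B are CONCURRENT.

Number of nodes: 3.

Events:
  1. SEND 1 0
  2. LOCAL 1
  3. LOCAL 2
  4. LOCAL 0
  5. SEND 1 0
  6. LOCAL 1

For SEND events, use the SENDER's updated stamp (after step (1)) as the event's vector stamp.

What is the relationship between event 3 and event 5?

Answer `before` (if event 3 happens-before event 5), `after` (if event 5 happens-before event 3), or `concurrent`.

Answer: concurrent

Derivation:
Initial: VV[0]=[0, 0, 0]
Initial: VV[1]=[0, 0, 0]
Initial: VV[2]=[0, 0, 0]
Event 1: SEND 1->0: VV[1][1]++ -> VV[1]=[0, 1, 0], msg_vec=[0, 1, 0]; VV[0]=max(VV[0],msg_vec) then VV[0][0]++ -> VV[0]=[1, 1, 0]
Event 2: LOCAL 1: VV[1][1]++ -> VV[1]=[0, 2, 0]
Event 3: LOCAL 2: VV[2][2]++ -> VV[2]=[0, 0, 1]
Event 4: LOCAL 0: VV[0][0]++ -> VV[0]=[2, 1, 0]
Event 5: SEND 1->0: VV[1][1]++ -> VV[1]=[0, 3, 0], msg_vec=[0, 3, 0]; VV[0]=max(VV[0],msg_vec) then VV[0][0]++ -> VV[0]=[3, 3, 0]
Event 6: LOCAL 1: VV[1][1]++ -> VV[1]=[0, 4, 0]
Event 3 stamp: [0, 0, 1]
Event 5 stamp: [0, 3, 0]
[0, 0, 1] <= [0, 3, 0]? False
[0, 3, 0] <= [0, 0, 1]? False
Relation: concurrent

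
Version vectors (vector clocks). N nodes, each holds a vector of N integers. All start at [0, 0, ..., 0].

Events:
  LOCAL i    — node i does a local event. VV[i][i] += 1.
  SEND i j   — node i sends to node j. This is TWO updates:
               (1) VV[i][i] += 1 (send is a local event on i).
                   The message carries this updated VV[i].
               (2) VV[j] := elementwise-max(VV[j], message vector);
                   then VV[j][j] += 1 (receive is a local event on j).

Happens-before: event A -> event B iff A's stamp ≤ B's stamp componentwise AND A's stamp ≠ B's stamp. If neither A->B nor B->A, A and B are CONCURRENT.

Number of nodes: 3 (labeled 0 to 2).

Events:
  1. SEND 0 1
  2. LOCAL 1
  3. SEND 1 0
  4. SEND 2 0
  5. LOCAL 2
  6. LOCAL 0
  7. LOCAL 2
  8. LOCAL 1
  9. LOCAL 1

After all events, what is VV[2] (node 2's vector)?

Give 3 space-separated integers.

Initial: VV[0]=[0, 0, 0]
Initial: VV[1]=[0, 0, 0]
Initial: VV[2]=[0, 0, 0]
Event 1: SEND 0->1: VV[0][0]++ -> VV[0]=[1, 0, 0], msg_vec=[1, 0, 0]; VV[1]=max(VV[1],msg_vec) then VV[1][1]++ -> VV[1]=[1, 1, 0]
Event 2: LOCAL 1: VV[1][1]++ -> VV[1]=[1, 2, 0]
Event 3: SEND 1->0: VV[1][1]++ -> VV[1]=[1, 3, 0], msg_vec=[1, 3, 0]; VV[0]=max(VV[0],msg_vec) then VV[0][0]++ -> VV[0]=[2, 3, 0]
Event 4: SEND 2->0: VV[2][2]++ -> VV[2]=[0, 0, 1], msg_vec=[0, 0, 1]; VV[0]=max(VV[0],msg_vec) then VV[0][0]++ -> VV[0]=[3, 3, 1]
Event 5: LOCAL 2: VV[2][2]++ -> VV[2]=[0, 0, 2]
Event 6: LOCAL 0: VV[0][0]++ -> VV[0]=[4, 3, 1]
Event 7: LOCAL 2: VV[2][2]++ -> VV[2]=[0, 0, 3]
Event 8: LOCAL 1: VV[1][1]++ -> VV[1]=[1, 4, 0]
Event 9: LOCAL 1: VV[1][1]++ -> VV[1]=[1, 5, 0]
Final vectors: VV[0]=[4, 3, 1]; VV[1]=[1, 5, 0]; VV[2]=[0, 0, 3]

Answer: 0 0 3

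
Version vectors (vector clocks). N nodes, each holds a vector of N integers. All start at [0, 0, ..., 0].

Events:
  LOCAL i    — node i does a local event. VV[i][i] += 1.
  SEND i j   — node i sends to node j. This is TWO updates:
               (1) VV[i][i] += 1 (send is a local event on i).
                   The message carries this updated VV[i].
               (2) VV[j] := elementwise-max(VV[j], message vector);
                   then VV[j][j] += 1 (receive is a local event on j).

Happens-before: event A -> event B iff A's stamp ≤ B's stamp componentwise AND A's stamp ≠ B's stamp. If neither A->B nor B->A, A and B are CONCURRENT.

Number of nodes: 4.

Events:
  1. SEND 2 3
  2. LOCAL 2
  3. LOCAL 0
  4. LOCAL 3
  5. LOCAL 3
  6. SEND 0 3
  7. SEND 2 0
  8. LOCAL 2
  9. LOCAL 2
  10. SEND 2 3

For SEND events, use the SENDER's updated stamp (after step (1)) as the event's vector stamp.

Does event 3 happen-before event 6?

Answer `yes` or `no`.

Initial: VV[0]=[0, 0, 0, 0]
Initial: VV[1]=[0, 0, 0, 0]
Initial: VV[2]=[0, 0, 0, 0]
Initial: VV[3]=[0, 0, 0, 0]
Event 1: SEND 2->3: VV[2][2]++ -> VV[2]=[0, 0, 1, 0], msg_vec=[0, 0, 1, 0]; VV[3]=max(VV[3],msg_vec) then VV[3][3]++ -> VV[3]=[0, 0, 1, 1]
Event 2: LOCAL 2: VV[2][2]++ -> VV[2]=[0, 0, 2, 0]
Event 3: LOCAL 0: VV[0][0]++ -> VV[0]=[1, 0, 0, 0]
Event 4: LOCAL 3: VV[3][3]++ -> VV[3]=[0, 0, 1, 2]
Event 5: LOCAL 3: VV[3][3]++ -> VV[3]=[0, 0, 1, 3]
Event 6: SEND 0->3: VV[0][0]++ -> VV[0]=[2, 0, 0, 0], msg_vec=[2, 0, 0, 0]; VV[3]=max(VV[3],msg_vec) then VV[3][3]++ -> VV[3]=[2, 0, 1, 4]
Event 7: SEND 2->0: VV[2][2]++ -> VV[2]=[0, 0, 3, 0], msg_vec=[0, 0, 3, 0]; VV[0]=max(VV[0],msg_vec) then VV[0][0]++ -> VV[0]=[3, 0, 3, 0]
Event 8: LOCAL 2: VV[2][2]++ -> VV[2]=[0, 0, 4, 0]
Event 9: LOCAL 2: VV[2][2]++ -> VV[2]=[0, 0, 5, 0]
Event 10: SEND 2->3: VV[2][2]++ -> VV[2]=[0, 0, 6, 0], msg_vec=[0, 0, 6, 0]; VV[3]=max(VV[3],msg_vec) then VV[3][3]++ -> VV[3]=[2, 0, 6, 5]
Event 3 stamp: [1, 0, 0, 0]
Event 6 stamp: [2, 0, 0, 0]
[1, 0, 0, 0] <= [2, 0, 0, 0]? True. Equal? False. Happens-before: True

Answer: yes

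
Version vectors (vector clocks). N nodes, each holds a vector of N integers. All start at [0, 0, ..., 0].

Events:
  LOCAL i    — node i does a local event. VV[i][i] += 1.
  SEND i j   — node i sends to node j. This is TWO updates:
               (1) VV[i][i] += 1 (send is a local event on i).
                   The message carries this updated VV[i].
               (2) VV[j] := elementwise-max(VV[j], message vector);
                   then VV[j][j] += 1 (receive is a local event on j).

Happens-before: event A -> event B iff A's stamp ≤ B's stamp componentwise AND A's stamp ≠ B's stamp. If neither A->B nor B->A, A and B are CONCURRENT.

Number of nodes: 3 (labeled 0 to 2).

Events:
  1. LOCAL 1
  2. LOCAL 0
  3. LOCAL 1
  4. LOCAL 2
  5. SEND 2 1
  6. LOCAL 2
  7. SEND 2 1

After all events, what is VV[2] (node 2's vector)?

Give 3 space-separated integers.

Answer: 0 0 4

Derivation:
Initial: VV[0]=[0, 0, 0]
Initial: VV[1]=[0, 0, 0]
Initial: VV[2]=[0, 0, 0]
Event 1: LOCAL 1: VV[1][1]++ -> VV[1]=[0, 1, 0]
Event 2: LOCAL 0: VV[0][0]++ -> VV[0]=[1, 0, 0]
Event 3: LOCAL 1: VV[1][1]++ -> VV[1]=[0, 2, 0]
Event 4: LOCAL 2: VV[2][2]++ -> VV[2]=[0, 0, 1]
Event 5: SEND 2->1: VV[2][2]++ -> VV[2]=[0, 0, 2], msg_vec=[0, 0, 2]; VV[1]=max(VV[1],msg_vec) then VV[1][1]++ -> VV[1]=[0, 3, 2]
Event 6: LOCAL 2: VV[2][2]++ -> VV[2]=[0, 0, 3]
Event 7: SEND 2->1: VV[2][2]++ -> VV[2]=[0, 0, 4], msg_vec=[0, 0, 4]; VV[1]=max(VV[1],msg_vec) then VV[1][1]++ -> VV[1]=[0, 4, 4]
Final vectors: VV[0]=[1, 0, 0]; VV[1]=[0, 4, 4]; VV[2]=[0, 0, 4]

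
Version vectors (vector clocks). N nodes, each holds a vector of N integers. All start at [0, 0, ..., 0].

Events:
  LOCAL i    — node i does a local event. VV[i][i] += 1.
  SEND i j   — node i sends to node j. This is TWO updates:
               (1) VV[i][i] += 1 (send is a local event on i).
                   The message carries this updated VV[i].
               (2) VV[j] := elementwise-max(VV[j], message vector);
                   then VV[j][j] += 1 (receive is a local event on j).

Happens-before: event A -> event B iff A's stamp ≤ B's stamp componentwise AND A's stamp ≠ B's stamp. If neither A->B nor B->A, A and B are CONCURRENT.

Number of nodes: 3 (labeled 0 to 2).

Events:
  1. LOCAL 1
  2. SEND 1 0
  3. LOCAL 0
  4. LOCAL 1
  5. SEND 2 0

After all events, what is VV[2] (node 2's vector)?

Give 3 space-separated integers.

Initial: VV[0]=[0, 0, 0]
Initial: VV[1]=[0, 0, 0]
Initial: VV[2]=[0, 0, 0]
Event 1: LOCAL 1: VV[1][1]++ -> VV[1]=[0, 1, 0]
Event 2: SEND 1->0: VV[1][1]++ -> VV[1]=[0, 2, 0], msg_vec=[0, 2, 0]; VV[0]=max(VV[0],msg_vec) then VV[0][0]++ -> VV[0]=[1, 2, 0]
Event 3: LOCAL 0: VV[0][0]++ -> VV[0]=[2, 2, 0]
Event 4: LOCAL 1: VV[1][1]++ -> VV[1]=[0, 3, 0]
Event 5: SEND 2->0: VV[2][2]++ -> VV[2]=[0, 0, 1], msg_vec=[0, 0, 1]; VV[0]=max(VV[0],msg_vec) then VV[0][0]++ -> VV[0]=[3, 2, 1]
Final vectors: VV[0]=[3, 2, 1]; VV[1]=[0, 3, 0]; VV[2]=[0, 0, 1]

Answer: 0 0 1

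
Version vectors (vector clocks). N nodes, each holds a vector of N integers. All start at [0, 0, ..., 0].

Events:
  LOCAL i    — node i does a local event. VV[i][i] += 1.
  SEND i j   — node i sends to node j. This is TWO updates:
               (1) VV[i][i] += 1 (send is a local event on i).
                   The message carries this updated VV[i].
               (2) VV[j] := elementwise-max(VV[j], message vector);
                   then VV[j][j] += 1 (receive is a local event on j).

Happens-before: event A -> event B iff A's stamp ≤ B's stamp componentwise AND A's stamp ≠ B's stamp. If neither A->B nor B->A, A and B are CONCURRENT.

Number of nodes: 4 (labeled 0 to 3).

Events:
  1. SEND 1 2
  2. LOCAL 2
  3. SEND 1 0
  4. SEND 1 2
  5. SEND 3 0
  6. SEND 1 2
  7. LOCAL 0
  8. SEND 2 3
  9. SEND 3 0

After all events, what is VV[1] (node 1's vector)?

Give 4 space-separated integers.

Answer: 0 4 0 0

Derivation:
Initial: VV[0]=[0, 0, 0, 0]
Initial: VV[1]=[0, 0, 0, 0]
Initial: VV[2]=[0, 0, 0, 0]
Initial: VV[3]=[0, 0, 0, 0]
Event 1: SEND 1->2: VV[1][1]++ -> VV[1]=[0, 1, 0, 0], msg_vec=[0, 1, 0, 0]; VV[2]=max(VV[2],msg_vec) then VV[2][2]++ -> VV[2]=[0, 1, 1, 0]
Event 2: LOCAL 2: VV[2][2]++ -> VV[2]=[0, 1, 2, 0]
Event 3: SEND 1->0: VV[1][1]++ -> VV[1]=[0, 2, 0, 0], msg_vec=[0, 2, 0, 0]; VV[0]=max(VV[0],msg_vec) then VV[0][0]++ -> VV[0]=[1, 2, 0, 0]
Event 4: SEND 1->2: VV[1][1]++ -> VV[1]=[0, 3, 0, 0], msg_vec=[0, 3, 0, 0]; VV[2]=max(VV[2],msg_vec) then VV[2][2]++ -> VV[2]=[0, 3, 3, 0]
Event 5: SEND 3->0: VV[3][3]++ -> VV[3]=[0, 0, 0, 1], msg_vec=[0, 0, 0, 1]; VV[0]=max(VV[0],msg_vec) then VV[0][0]++ -> VV[0]=[2, 2, 0, 1]
Event 6: SEND 1->2: VV[1][1]++ -> VV[1]=[0, 4, 0, 0], msg_vec=[0, 4, 0, 0]; VV[2]=max(VV[2],msg_vec) then VV[2][2]++ -> VV[2]=[0, 4, 4, 0]
Event 7: LOCAL 0: VV[0][0]++ -> VV[0]=[3, 2, 0, 1]
Event 8: SEND 2->3: VV[2][2]++ -> VV[2]=[0, 4, 5, 0], msg_vec=[0, 4, 5, 0]; VV[3]=max(VV[3],msg_vec) then VV[3][3]++ -> VV[3]=[0, 4, 5, 2]
Event 9: SEND 3->0: VV[3][3]++ -> VV[3]=[0, 4, 5, 3], msg_vec=[0, 4, 5, 3]; VV[0]=max(VV[0],msg_vec) then VV[0][0]++ -> VV[0]=[4, 4, 5, 3]
Final vectors: VV[0]=[4, 4, 5, 3]; VV[1]=[0, 4, 0, 0]; VV[2]=[0, 4, 5, 0]; VV[3]=[0, 4, 5, 3]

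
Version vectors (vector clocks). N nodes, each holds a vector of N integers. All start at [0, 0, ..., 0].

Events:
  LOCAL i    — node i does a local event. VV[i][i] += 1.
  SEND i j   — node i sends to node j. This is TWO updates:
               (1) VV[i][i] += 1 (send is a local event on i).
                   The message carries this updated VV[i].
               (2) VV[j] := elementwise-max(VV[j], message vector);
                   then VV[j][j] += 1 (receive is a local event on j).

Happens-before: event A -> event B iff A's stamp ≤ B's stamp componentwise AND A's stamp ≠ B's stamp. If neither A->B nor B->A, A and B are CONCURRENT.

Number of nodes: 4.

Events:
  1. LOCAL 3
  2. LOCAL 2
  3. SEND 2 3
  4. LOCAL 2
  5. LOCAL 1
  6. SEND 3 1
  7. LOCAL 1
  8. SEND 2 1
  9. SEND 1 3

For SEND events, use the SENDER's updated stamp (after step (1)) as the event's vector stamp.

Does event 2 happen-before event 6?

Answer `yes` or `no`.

Answer: yes

Derivation:
Initial: VV[0]=[0, 0, 0, 0]
Initial: VV[1]=[0, 0, 0, 0]
Initial: VV[2]=[0, 0, 0, 0]
Initial: VV[3]=[0, 0, 0, 0]
Event 1: LOCAL 3: VV[3][3]++ -> VV[3]=[0, 0, 0, 1]
Event 2: LOCAL 2: VV[2][2]++ -> VV[2]=[0, 0, 1, 0]
Event 3: SEND 2->3: VV[2][2]++ -> VV[2]=[0, 0, 2, 0], msg_vec=[0, 0, 2, 0]; VV[3]=max(VV[3],msg_vec) then VV[3][3]++ -> VV[3]=[0, 0, 2, 2]
Event 4: LOCAL 2: VV[2][2]++ -> VV[2]=[0, 0, 3, 0]
Event 5: LOCAL 1: VV[1][1]++ -> VV[1]=[0, 1, 0, 0]
Event 6: SEND 3->1: VV[3][3]++ -> VV[3]=[0, 0, 2, 3], msg_vec=[0, 0, 2, 3]; VV[1]=max(VV[1],msg_vec) then VV[1][1]++ -> VV[1]=[0, 2, 2, 3]
Event 7: LOCAL 1: VV[1][1]++ -> VV[1]=[0, 3, 2, 3]
Event 8: SEND 2->1: VV[2][2]++ -> VV[2]=[0, 0, 4, 0], msg_vec=[0, 0, 4, 0]; VV[1]=max(VV[1],msg_vec) then VV[1][1]++ -> VV[1]=[0, 4, 4, 3]
Event 9: SEND 1->3: VV[1][1]++ -> VV[1]=[0, 5, 4, 3], msg_vec=[0, 5, 4, 3]; VV[3]=max(VV[3],msg_vec) then VV[3][3]++ -> VV[3]=[0, 5, 4, 4]
Event 2 stamp: [0, 0, 1, 0]
Event 6 stamp: [0, 0, 2, 3]
[0, 0, 1, 0] <= [0, 0, 2, 3]? True. Equal? False. Happens-before: True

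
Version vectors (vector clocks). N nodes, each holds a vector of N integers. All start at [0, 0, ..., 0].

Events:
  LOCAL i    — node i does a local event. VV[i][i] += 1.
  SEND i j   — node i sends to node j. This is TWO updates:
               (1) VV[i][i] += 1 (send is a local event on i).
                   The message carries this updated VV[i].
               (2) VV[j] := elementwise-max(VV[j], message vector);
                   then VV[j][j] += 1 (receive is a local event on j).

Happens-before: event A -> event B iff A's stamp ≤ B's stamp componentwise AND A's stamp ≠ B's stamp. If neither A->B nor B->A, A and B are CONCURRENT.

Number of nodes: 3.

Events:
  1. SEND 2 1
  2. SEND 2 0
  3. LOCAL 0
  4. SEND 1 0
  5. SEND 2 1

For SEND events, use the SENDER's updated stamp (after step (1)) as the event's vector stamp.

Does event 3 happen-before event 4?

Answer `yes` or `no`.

Answer: no

Derivation:
Initial: VV[0]=[0, 0, 0]
Initial: VV[1]=[0, 0, 0]
Initial: VV[2]=[0, 0, 0]
Event 1: SEND 2->1: VV[2][2]++ -> VV[2]=[0, 0, 1], msg_vec=[0, 0, 1]; VV[1]=max(VV[1],msg_vec) then VV[1][1]++ -> VV[1]=[0, 1, 1]
Event 2: SEND 2->0: VV[2][2]++ -> VV[2]=[0, 0, 2], msg_vec=[0, 0, 2]; VV[0]=max(VV[0],msg_vec) then VV[0][0]++ -> VV[0]=[1, 0, 2]
Event 3: LOCAL 0: VV[0][0]++ -> VV[0]=[2, 0, 2]
Event 4: SEND 1->0: VV[1][1]++ -> VV[1]=[0, 2, 1], msg_vec=[0, 2, 1]; VV[0]=max(VV[0],msg_vec) then VV[0][0]++ -> VV[0]=[3, 2, 2]
Event 5: SEND 2->1: VV[2][2]++ -> VV[2]=[0, 0, 3], msg_vec=[0, 0, 3]; VV[1]=max(VV[1],msg_vec) then VV[1][1]++ -> VV[1]=[0, 3, 3]
Event 3 stamp: [2, 0, 2]
Event 4 stamp: [0, 2, 1]
[2, 0, 2] <= [0, 2, 1]? False. Equal? False. Happens-before: False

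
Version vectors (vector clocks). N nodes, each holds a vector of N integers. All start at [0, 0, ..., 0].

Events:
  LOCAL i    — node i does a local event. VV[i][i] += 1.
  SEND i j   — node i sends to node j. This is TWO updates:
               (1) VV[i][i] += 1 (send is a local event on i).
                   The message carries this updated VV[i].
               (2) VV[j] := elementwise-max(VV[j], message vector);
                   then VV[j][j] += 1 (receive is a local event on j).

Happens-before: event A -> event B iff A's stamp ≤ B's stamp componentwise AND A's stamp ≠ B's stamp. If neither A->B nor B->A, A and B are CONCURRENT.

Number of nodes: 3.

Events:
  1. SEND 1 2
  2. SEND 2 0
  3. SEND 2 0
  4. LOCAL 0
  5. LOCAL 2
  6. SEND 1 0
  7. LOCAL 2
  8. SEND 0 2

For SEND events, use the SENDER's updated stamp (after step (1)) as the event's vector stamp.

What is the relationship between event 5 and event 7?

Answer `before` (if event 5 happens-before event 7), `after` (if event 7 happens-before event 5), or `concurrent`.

Initial: VV[0]=[0, 0, 0]
Initial: VV[1]=[0, 0, 0]
Initial: VV[2]=[0, 0, 0]
Event 1: SEND 1->2: VV[1][1]++ -> VV[1]=[0, 1, 0], msg_vec=[0, 1, 0]; VV[2]=max(VV[2],msg_vec) then VV[2][2]++ -> VV[2]=[0, 1, 1]
Event 2: SEND 2->0: VV[2][2]++ -> VV[2]=[0, 1, 2], msg_vec=[0, 1, 2]; VV[0]=max(VV[0],msg_vec) then VV[0][0]++ -> VV[0]=[1, 1, 2]
Event 3: SEND 2->0: VV[2][2]++ -> VV[2]=[0, 1, 3], msg_vec=[0, 1, 3]; VV[0]=max(VV[0],msg_vec) then VV[0][0]++ -> VV[0]=[2, 1, 3]
Event 4: LOCAL 0: VV[0][0]++ -> VV[0]=[3, 1, 3]
Event 5: LOCAL 2: VV[2][2]++ -> VV[2]=[0, 1, 4]
Event 6: SEND 1->0: VV[1][1]++ -> VV[1]=[0, 2, 0], msg_vec=[0, 2, 0]; VV[0]=max(VV[0],msg_vec) then VV[0][0]++ -> VV[0]=[4, 2, 3]
Event 7: LOCAL 2: VV[2][2]++ -> VV[2]=[0, 1, 5]
Event 8: SEND 0->2: VV[0][0]++ -> VV[0]=[5, 2, 3], msg_vec=[5, 2, 3]; VV[2]=max(VV[2],msg_vec) then VV[2][2]++ -> VV[2]=[5, 2, 6]
Event 5 stamp: [0, 1, 4]
Event 7 stamp: [0, 1, 5]
[0, 1, 4] <= [0, 1, 5]? True
[0, 1, 5] <= [0, 1, 4]? False
Relation: before

Answer: before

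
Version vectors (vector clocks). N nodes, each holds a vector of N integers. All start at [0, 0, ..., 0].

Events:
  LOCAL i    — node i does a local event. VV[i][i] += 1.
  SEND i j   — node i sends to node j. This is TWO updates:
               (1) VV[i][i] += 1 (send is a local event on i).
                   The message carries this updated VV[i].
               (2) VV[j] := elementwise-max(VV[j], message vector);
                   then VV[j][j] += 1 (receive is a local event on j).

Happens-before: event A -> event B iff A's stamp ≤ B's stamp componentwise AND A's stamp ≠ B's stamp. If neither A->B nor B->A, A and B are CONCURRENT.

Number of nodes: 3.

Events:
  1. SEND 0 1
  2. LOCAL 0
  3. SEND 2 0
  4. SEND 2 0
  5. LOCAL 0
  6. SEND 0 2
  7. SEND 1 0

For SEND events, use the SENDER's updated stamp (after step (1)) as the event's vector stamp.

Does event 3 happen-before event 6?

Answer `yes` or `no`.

Initial: VV[0]=[0, 0, 0]
Initial: VV[1]=[0, 0, 0]
Initial: VV[2]=[0, 0, 0]
Event 1: SEND 0->1: VV[0][0]++ -> VV[0]=[1, 0, 0], msg_vec=[1, 0, 0]; VV[1]=max(VV[1],msg_vec) then VV[1][1]++ -> VV[1]=[1, 1, 0]
Event 2: LOCAL 0: VV[0][0]++ -> VV[0]=[2, 0, 0]
Event 3: SEND 2->0: VV[2][2]++ -> VV[2]=[0, 0, 1], msg_vec=[0, 0, 1]; VV[0]=max(VV[0],msg_vec) then VV[0][0]++ -> VV[0]=[3, 0, 1]
Event 4: SEND 2->0: VV[2][2]++ -> VV[2]=[0, 0, 2], msg_vec=[0, 0, 2]; VV[0]=max(VV[0],msg_vec) then VV[0][0]++ -> VV[0]=[4, 0, 2]
Event 5: LOCAL 0: VV[0][0]++ -> VV[0]=[5, 0, 2]
Event 6: SEND 0->2: VV[0][0]++ -> VV[0]=[6, 0, 2], msg_vec=[6, 0, 2]; VV[2]=max(VV[2],msg_vec) then VV[2][2]++ -> VV[2]=[6, 0, 3]
Event 7: SEND 1->0: VV[1][1]++ -> VV[1]=[1, 2, 0], msg_vec=[1, 2, 0]; VV[0]=max(VV[0],msg_vec) then VV[0][0]++ -> VV[0]=[7, 2, 2]
Event 3 stamp: [0, 0, 1]
Event 6 stamp: [6, 0, 2]
[0, 0, 1] <= [6, 0, 2]? True. Equal? False. Happens-before: True

Answer: yes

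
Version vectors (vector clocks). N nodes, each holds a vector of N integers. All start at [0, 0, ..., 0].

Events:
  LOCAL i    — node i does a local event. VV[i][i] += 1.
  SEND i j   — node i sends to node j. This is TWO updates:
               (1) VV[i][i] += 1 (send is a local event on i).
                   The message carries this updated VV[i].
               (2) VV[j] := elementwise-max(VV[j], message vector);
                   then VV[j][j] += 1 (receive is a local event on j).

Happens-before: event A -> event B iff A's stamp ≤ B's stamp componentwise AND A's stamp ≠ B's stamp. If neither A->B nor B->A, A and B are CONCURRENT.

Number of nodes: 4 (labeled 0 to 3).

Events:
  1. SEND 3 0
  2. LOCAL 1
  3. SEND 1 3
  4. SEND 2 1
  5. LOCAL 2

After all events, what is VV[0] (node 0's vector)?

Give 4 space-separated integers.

Initial: VV[0]=[0, 0, 0, 0]
Initial: VV[1]=[0, 0, 0, 0]
Initial: VV[2]=[0, 0, 0, 0]
Initial: VV[3]=[0, 0, 0, 0]
Event 1: SEND 3->0: VV[3][3]++ -> VV[3]=[0, 0, 0, 1], msg_vec=[0, 0, 0, 1]; VV[0]=max(VV[0],msg_vec) then VV[0][0]++ -> VV[0]=[1, 0, 0, 1]
Event 2: LOCAL 1: VV[1][1]++ -> VV[1]=[0, 1, 0, 0]
Event 3: SEND 1->3: VV[1][1]++ -> VV[1]=[0, 2, 0, 0], msg_vec=[0, 2, 0, 0]; VV[3]=max(VV[3],msg_vec) then VV[3][3]++ -> VV[3]=[0, 2, 0, 2]
Event 4: SEND 2->1: VV[2][2]++ -> VV[2]=[0, 0, 1, 0], msg_vec=[0, 0, 1, 0]; VV[1]=max(VV[1],msg_vec) then VV[1][1]++ -> VV[1]=[0, 3, 1, 0]
Event 5: LOCAL 2: VV[2][2]++ -> VV[2]=[0, 0, 2, 0]
Final vectors: VV[0]=[1, 0, 0, 1]; VV[1]=[0, 3, 1, 0]; VV[2]=[0, 0, 2, 0]; VV[3]=[0, 2, 0, 2]

Answer: 1 0 0 1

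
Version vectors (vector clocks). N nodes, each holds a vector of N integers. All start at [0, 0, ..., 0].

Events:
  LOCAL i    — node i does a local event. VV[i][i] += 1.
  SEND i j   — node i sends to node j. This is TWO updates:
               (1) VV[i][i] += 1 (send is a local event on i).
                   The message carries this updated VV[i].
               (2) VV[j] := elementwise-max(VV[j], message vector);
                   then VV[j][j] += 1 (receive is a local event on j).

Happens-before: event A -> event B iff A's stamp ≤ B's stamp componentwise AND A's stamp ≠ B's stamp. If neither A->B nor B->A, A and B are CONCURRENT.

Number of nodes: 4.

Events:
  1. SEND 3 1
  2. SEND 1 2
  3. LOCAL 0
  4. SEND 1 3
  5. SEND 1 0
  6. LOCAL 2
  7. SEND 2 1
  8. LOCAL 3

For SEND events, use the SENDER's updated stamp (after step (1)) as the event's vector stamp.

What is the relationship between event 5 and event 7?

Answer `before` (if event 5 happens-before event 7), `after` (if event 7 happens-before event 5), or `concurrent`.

Initial: VV[0]=[0, 0, 0, 0]
Initial: VV[1]=[0, 0, 0, 0]
Initial: VV[2]=[0, 0, 0, 0]
Initial: VV[3]=[0, 0, 0, 0]
Event 1: SEND 3->1: VV[3][3]++ -> VV[3]=[0, 0, 0, 1], msg_vec=[0, 0, 0, 1]; VV[1]=max(VV[1],msg_vec) then VV[1][1]++ -> VV[1]=[0, 1, 0, 1]
Event 2: SEND 1->2: VV[1][1]++ -> VV[1]=[0, 2, 0, 1], msg_vec=[0, 2, 0, 1]; VV[2]=max(VV[2],msg_vec) then VV[2][2]++ -> VV[2]=[0, 2, 1, 1]
Event 3: LOCAL 0: VV[0][0]++ -> VV[0]=[1, 0, 0, 0]
Event 4: SEND 1->3: VV[1][1]++ -> VV[1]=[0, 3, 0, 1], msg_vec=[0, 3, 0, 1]; VV[3]=max(VV[3],msg_vec) then VV[3][3]++ -> VV[3]=[0, 3, 0, 2]
Event 5: SEND 1->0: VV[1][1]++ -> VV[1]=[0, 4, 0, 1], msg_vec=[0, 4, 0, 1]; VV[0]=max(VV[0],msg_vec) then VV[0][0]++ -> VV[0]=[2, 4, 0, 1]
Event 6: LOCAL 2: VV[2][2]++ -> VV[2]=[0, 2, 2, 1]
Event 7: SEND 2->1: VV[2][2]++ -> VV[2]=[0, 2, 3, 1], msg_vec=[0, 2, 3, 1]; VV[1]=max(VV[1],msg_vec) then VV[1][1]++ -> VV[1]=[0, 5, 3, 1]
Event 8: LOCAL 3: VV[3][3]++ -> VV[3]=[0, 3, 0, 3]
Event 5 stamp: [0, 4, 0, 1]
Event 7 stamp: [0, 2, 3, 1]
[0, 4, 0, 1] <= [0, 2, 3, 1]? False
[0, 2, 3, 1] <= [0, 4, 0, 1]? False
Relation: concurrent

Answer: concurrent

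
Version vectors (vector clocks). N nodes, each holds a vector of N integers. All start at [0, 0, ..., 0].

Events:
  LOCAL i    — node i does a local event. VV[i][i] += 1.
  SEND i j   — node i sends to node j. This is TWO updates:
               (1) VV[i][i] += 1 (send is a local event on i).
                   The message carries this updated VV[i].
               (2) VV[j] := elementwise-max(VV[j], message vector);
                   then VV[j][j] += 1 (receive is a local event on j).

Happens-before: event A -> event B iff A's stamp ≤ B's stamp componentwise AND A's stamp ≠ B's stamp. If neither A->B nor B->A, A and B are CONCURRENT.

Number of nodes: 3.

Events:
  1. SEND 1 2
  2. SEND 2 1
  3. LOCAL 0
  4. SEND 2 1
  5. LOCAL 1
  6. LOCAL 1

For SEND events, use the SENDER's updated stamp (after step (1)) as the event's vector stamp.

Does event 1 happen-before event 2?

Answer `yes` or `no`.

Initial: VV[0]=[0, 0, 0]
Initial: VV[1]=[0, 0, 0]
Initial: VV[2]=[0, 0, 0]
Event 1: SEND 1->2: VV[1][1]++ -> VV[1]=[0, 1, 0], msg_vec=[0, 1, 0]; VV[2]=max(VV[2],msg_vec) then VV[2][2]++ -> VV[2]=[0, 1, 1]
Event 2: SEND 2->1: VV[2][2]++ -> VV[2]=[0, 1, 2], msg_vec=[0, 1, 2]; VV[1]=max(VV[1],msg_vec) then VV[1][1]++ -> VV[1]=[0, 2, 2]
Event 3: LOCAL 0: VV[0][0]++ -> VV[0]=[1, 0, 0]
Event 4: SEND 2->1: VV[2][2]++ -> VV[2]=[0, 1, 3], msg_vec=[0, 1, 3]; VV[1]=max(VV[1],msg_vec) then VV[1][1]++ -> VV[1]=[0, 3, 3]
Event 5: LOCAL 1: VV[1][1]++ -> VV[1]=[0, 4, 3]
Event 6: LOCAL 1: VV[1][1]++ -> VV[1]=[0, 5, 3]
Event 1 stamp: [0, 1, 0]
Event 2 stamp: [0, 1, 2]
[0, 1, 0] <= [0, 1, 2]? True. Equal? False. Happens-before: True

Answer: yes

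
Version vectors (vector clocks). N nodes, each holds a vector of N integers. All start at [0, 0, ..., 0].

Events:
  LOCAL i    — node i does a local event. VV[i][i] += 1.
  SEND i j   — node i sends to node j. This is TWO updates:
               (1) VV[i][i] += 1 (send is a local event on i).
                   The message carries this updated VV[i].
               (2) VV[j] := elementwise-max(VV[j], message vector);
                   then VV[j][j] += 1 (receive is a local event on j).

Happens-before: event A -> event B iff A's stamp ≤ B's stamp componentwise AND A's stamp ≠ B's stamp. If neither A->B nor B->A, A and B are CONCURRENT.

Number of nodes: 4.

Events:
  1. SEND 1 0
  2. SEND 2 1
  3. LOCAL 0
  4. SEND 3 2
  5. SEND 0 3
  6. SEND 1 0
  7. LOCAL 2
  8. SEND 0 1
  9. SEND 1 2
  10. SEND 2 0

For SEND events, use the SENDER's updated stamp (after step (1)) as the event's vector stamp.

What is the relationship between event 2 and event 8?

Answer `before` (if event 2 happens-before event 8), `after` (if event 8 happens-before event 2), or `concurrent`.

Initial: VV[0]=[0, 0, 0, 0]
Initial: VV[1]=[0, 0, 0, 0]
Initial: VV[2]=[0, 0, 0, 0]
Initial: VV[3]=[0, 0, 0, 0]
Event 1: SEND 1->0: VV[1][1]++ -> VV[1]=[0, 1, 0, 0], msg_vec=[0, 1, 0, 0]; VV[0]=max(VV[0],msg_vec) then VV[0][0]++ -> VV[0]=[1, 1, 0, 0]
Event 2: SEND 2->1: VV[2][2]++ -> VV[2]=[0, 0, 1, 0], msg_vec=[0, 0, 1, 0]; VV[1]=max(VV[1],msg_vec) then VV[1][1]++ -> VV[1]=[0, 2, 1, 0]
Event 3: LOCAL 0: VV[0][0]++ -> VV[0]=[2, 1, 0, 0]
Event 4: SEND 3->2: VV[3][3]++ -> VV[3]=[0, 0, 0, 1], msg_vec=[0, 0, 0, 1]; VV[2]=max(VV[2],msg_vec) then VV[2][2]++ -> VV[2]=[0, 0, 2, 1]
Event 5: SEND 0->3: VV[0][0]++ -> VV[0]=[3, 1, 0, 0], msg_vec=[3, 1, 0, 0]; VV[3]=max(VV[3],msg_vec) then VV[3][3]++ -> VV[3]=[3, 1, 0, 2]
Event 6: SEND 1->0: VV[1][1]++ -> VV[1]=[0, 3, 1, 0], msg_vec=[0, 3, 1, 0]; VV[0]=max(VV[0],msg_vec) then VV[0][0]++ -> VV[0]=[4, 3, 1, 0]
Event 7: LOCAL 2: VV[2][2]++ -> VV[2]=[0, 0, 3, 1]
Event 8: SEND 0->1: VV[0][0]++ -> VV[0]=[5, 3, 1, 0], msg_vec=[5, 3, 1, 0]; VV[1]=max(VV[1],msg_vec) then VV[1][1]++ -> VV[1]=[5, 4, 1, 0]
Event 9: SEND 1->2: VV[1][1]++ -> VV[1]=[5, 5, 1, 0], msg_vec=[5, 5, 1, 0]; VV[2]=max(VV[2],msg_vec) then VV[2][2]++ -> VV[2]=[5, 5, 4, 1]
Event 10: SEND 2->0: VV[2][2]++ -> VV[2]=[5, 5, 5, 1], msg_vec=[5, 5, 5, 1]; VV[0]=max(VV[0],msg_vec) then VV[0][0]++ -> VV[0]=[6, 5, 5, 1]
Event 2 stamp: [0, 0, 1, 0]
Event 8 stamp: [5, 3, 1, 0]
[0, 0, 1, 0] <= [5, 3, 1, 0]? True
[5, 3, 1, 0] <= [0, 0, 1, 0]? False
Relation: before

Answer: before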